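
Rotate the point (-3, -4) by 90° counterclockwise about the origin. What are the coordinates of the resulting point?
(4, -3)

Rotation matrix R(θ) = [[cos θ, -sin θ], [sin θ, cos θ]]; for θ = 90°:
R = [[0, -1], [1, 0]]
Result: R × [-3, -4]ᵀ = [0·-3 + (-1)·-4, 1·-3 + (0)·-4]ᵀ = (4, -3)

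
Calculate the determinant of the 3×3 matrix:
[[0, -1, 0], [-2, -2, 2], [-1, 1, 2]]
-2

Expansion along first row:
det = 0·det([[-2,2],[1,2]]) - -1·det([[-2,2],[-1,2]]) + 0·det([[-2,-2],[-1,1]])
    = 0·(-2·2 - 2·1) - -1·(-2·2 - 2·-1) + 0·(-2·1 - -2·-1)
    = 0·-6 - -1·-2 + 0·-4
    = 0 + -2 + 0 = -2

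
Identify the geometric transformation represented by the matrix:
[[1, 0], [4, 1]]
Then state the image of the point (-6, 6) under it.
vertical shear with factor 4; image of (-6, 6) is (-6, -18)

The matrix [[1, 0], [k, 1]] sends (x, y) to (x, 4x + y), leaving the x-coordinate fixed: a vertical shear.
The matrix [[1, 0], [4, 1]] represents: vertical shear with factor 4.
Applying it to (-6, 6): [1·-6 + 0·6, 4·-6 + 1·6] = (-6, -18).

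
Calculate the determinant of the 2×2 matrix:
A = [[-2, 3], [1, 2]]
-7

For A = [[a, b], [c, d]], det(A) = a*d - b*c.
det(A) = (-2)*(2) - (3)*(1) = -4 - 3 = -7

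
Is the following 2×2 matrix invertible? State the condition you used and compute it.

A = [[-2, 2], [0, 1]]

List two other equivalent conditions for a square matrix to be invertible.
Yes, invertible; det(A) = -2 ≠ 0. Equivalent conditions: rank(A) = 2; Ax = 0 has only the trivial solution; 0 is not an eigenvalue; the columns of A are linearly independent.

To check invertibility, compute det(A).
The given matrix is triangular, so det(A) equals the product of its diagonal entries = -2 ≠ 0.
Since det(A) ≠ 0, A is invertible.
Equivalent conditions for a square matrix A to be invertible:
- rank(A) = 2 (full rank).
- The homogeneous system Ax = 0 has only the trivial solution x = 0.
- 0 is not an eigenvalue of A.
- The columns (equivalently rows) of A are linearly independent.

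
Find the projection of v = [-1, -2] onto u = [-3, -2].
[-21/13, -14/13]

The projection of v onto u is proj_u(v) = ((v·u) / (u·u)) · u.
v·u = (-1)*(-3) + (-2)*(-2) = 7.
u·u = (-3)*(-3) + (-2)*(-2) = 13.
coefficient = 7 / 13 = 7/13.
proj_u(v) = 7/13 · [-3, -2] = [-21/13, -14/13].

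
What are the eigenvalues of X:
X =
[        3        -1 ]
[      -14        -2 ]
λ = -4, 5

Solve det(X - λI) = 0. For a 2×2 matrix the characteristic equation is λ² - (trace)λ + det = 0.
trace(X) = a + d = 3 - 2 = 1.
det(X) = a*d - b*c = (3)*(-2) - (-1)*(-14) = -6 - 14 = -20.
Characteristic equation: λ² - (1)λ + (-20) = 0.
Discriminant = (1)² - 4*(-20) = 1 + 80 = 81.
λ = (1 ± √81) / 2 = (1 ± 9) / 2 = -4, 5.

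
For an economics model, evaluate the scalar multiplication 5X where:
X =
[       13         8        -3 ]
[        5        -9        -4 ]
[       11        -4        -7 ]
5X =
[       65        40       -15 ]
[       25       -45       -20 ]
[       55       -20       -35 ]

Scalar multiplication is elementwise: (5X)[i][j] = 5 * X[i][j].
  (5X)[0][0] = 5 * (13) = 65
  (5X)[0][1] = 5 * (8) = 40
  (5X)[0][2] = 5 * (-3) = -15
  (5X)[1][0] = 5 * (5) = 25
  (5X)[1][1] = 5 * (-9) = -45
  (5X)[1][2] = 5 * (-4) = -20
  (5X)[2][0] = 5 * (11) = 55
  (5X)[2][1] = 5 * (-4) = -20
  (5X)[2][2] = 5 * (-7) = -35
5X =
[       65        40       -15 ]
[       25       -45       -20 ]
[       55       -20       -35 ]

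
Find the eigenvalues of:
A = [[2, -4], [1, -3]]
λ = -2, 1

Solve det(A - λI) = 0. For a 2×2 matrix this is λ² - (trace)λ + det = 0.
trace(A) = 2 - 3 = -1.
det(A) = (2)*(-3) - (-4)*(1) = -6 + 4 = -2.
Characteristic equation: λ² - (-1)λ + (-2) = 0.
Discriminant: (-1)² - 4*(-2) = 1 + 8 = 9.
Roots: λ = (-1 ± √9) / 2 = -2, 1.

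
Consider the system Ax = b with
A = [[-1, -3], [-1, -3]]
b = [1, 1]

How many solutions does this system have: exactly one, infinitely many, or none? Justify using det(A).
Infinitely many solutions

det(A) = (-1)*(-3) - (-3)*(-1) = 0, so A is singular (column 2 is 3 times column 1).
b = [1, 1] = -1 * column 1 of A, so b lies in the column space of A.
A singular matrix whose right-hand side is in its column space gives a 1-parameter family of solutions — infinitely many.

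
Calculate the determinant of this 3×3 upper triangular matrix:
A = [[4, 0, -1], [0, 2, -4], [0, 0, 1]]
8

The determinant of a triangular matrix is the product of its diagonal entries (the off-diagonal entries above the diagonal do not affect it).
det(A) = (4) * (2) * (1) = 8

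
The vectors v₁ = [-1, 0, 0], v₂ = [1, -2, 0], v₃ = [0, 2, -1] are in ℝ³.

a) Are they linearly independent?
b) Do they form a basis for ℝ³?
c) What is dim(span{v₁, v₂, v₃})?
Yes independent, yes basis, dim = 3

Stack v₁, v₂, v₃ as rows of a 3×3 matrix.
[[-1, 0, 0]; [1, -2, 0]; [0, 2, -1]] is already lower triangular with nonzero diagonal entries (-1, -2, -1), so its determinant is the product of the diagonal entries, det = (-1)·(-2)·(-1) = -2 ≠ 0, and the rows are linearly independent.
Three linearly independent vectors in ℝ³ form a basis for ℝ³, so dim(span{v₁,v₂,v₃}) = 3.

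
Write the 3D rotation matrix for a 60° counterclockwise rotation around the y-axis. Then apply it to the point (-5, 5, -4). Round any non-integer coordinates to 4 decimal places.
R = [[1/2, 0, √3/2], [0, 1, 0], [-√3/2, 0, 1/2]]; R·(-5, 5, -4) = (-5.9641, 5.0000, 2.3301)

Rotation matrix for 60° around y-axis:
cos(60°) = 1/2, sin(60°) = √3/2
R = [[1/2, 0, √3/2], [0, 1, 0], [-√3/2, 0, 1/2]]
Apply to (-5, 5, -4): R·[-5, 5, -4]ᵀ = (-5.9641, 5.0000, 2.3301)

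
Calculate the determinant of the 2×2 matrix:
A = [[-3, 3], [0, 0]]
0

For A = [[a, b], [c, d]], det(A) = a*d - b*c.
det(A) = (-3)*(0) - (3)*(0) = 0 - 0 = 0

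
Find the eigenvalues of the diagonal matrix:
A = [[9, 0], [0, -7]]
λ₁ = 9, λ₂ = -7

The characteristic polynomial of A is det(A - λI) = (9 - λ)(-7 - λ) = 0.
The roots are λ = 9 and λ = -7, so the eigenvalues are the diagonal entries.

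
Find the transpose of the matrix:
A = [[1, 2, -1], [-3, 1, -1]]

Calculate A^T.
[[1, -3], [2, 1], [-1, -1]]

The transpose sends entry (i,j) to (j,i); rows become columns.
Row 0 of A: [1, 2, -1] -> column 0 of A^T.
Row 1 of A: [-3, 1, -1] -> column 1 of A^T.
A^T = [[1, -3], [2, 1], [-1, -1]]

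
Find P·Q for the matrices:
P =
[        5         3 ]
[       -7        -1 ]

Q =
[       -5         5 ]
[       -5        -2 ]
PQ =
[      -40        19 ]
[       40       -33 ]

Matrix multiplication: (PQ)[i][j] = sum over k of P[i][k] * Q[k][j].
  (PQ)[0][0] = (5)*(-5) + (3)*(-5) = -40
  (PQ)[0][1] = (5)*(5) + (3)*(-2) = 19
  (PQ)[1][0] = (-7)*(-5) + (-1)*(-5) = 40
  (PQ)[1][1] = (-7)*(5) + (-1)*(-2) = -33
PQ =
[      -40        19 ]
[       40       -33 ]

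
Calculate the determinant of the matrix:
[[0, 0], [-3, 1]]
0

For a 2×2 matrix [[a, b], [c, d]], det = ad - bc
det = (0)(1) - (0)(-3) = 0 - 0 = 0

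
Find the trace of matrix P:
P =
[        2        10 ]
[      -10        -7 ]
tr(P) = 2 - 7 = -5

The trace of a square matrix is the sum of its diagonal entries.
Diagonal entries of P: P[0][0] = 2, P[1][1] = -7.
tr(P) = 2 - 7 = -5.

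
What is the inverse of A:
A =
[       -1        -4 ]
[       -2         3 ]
det(A) = -11
A⁻¹ =
[    -3/11     -4/11 ]
[    -2/11      1/11 ]

For a 2×2 matrix A = [[a, b], [c, d]] with det(A) ≠ 0, A⁻¹ = (1/det(A)) * [[d, -b], [-c, a]].
det(A) = (-1)*(3) - (-4)*(-2) = -3 - 8 = -11.
A⁻¹ = (1/-11) * [[3, 4], [2, -1]].
Dividing each entry by -11 and reducing:
A⁻¹ =
[    -3/11     -4/11 ]
[    -2/11      1/11 ]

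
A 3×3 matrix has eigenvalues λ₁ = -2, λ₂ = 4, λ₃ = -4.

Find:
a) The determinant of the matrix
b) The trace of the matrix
det = 32, trace = -2

Two standard eigenvalue identities:
- det(A) equals the product of the eigenvalues (counted with multiplicity).
- trace(A) equals the sum of the eigenvalues.
det(A) = (-2)*(4)*(-4) = 32.
trace(A) = -2 + 4 - 4 = -2.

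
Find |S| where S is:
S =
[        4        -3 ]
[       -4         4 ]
det(S) = 4

For a 2×2 matrix [[a, b], [c, d]], det = a*d - b*c.
det(S) = (4)*(4) - (-3)*(-4) = 16 - 12 = 4.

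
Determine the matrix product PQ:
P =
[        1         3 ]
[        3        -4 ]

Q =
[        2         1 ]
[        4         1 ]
PQ =
[       14         4 ]
[      -10        -1 ]

Matrix multiplication: (PQ)[i][j] = sum over k of P[i][k] * Q[k][j].
  (PQ)[0][0] = (1)*(2) + (3)*(4) = 14
  (PQ)[0][1] = (1)*(1) + (3)*(1) = 4
  (PQ)[1][0] = (3)*(2) + (-4)*(4) = -10
  (PQ)[1][1] = (3)*(1) + (-4)*(1) = -1
PQ =
[       14         4 ]
[      -10        -1 ]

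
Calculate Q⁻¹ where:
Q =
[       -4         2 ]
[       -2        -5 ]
det(Q) = 24
Q⁻¹ =
[    -5/24     -1/12 ]
[     1/12      -1/6 ]

For a 2×2 matrix Q = [[a, b], [c, d]] with det(Q) ≠ 0, Q⁻¹ = (1/det(Q)) * [[d, -b], [-c, a]].
det(Q) = (-4)*(-5) - (2)*(-2) = 20 + 4 = 24.
Q⁻¹ = (1/24) * [[-5, -2], [2, -4]].
Dividing each entry by 24 and reducing:
Q⁻¹ =
[    -5/24     -1/12 ]
[     1/12      -1/6 ]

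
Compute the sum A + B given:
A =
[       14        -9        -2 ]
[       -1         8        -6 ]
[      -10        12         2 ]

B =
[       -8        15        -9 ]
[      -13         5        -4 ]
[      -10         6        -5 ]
A + B =
[        6         6       -11 ]
[      -14        13       -10 ]
[      -20        18        -3 ]

Matrix addition is elementwise: (A+B)[i][j] = A[i][j] + B[i][j].
  (A+B)[0][0] = (14) + (-8) = 6
  (A+B)[0][1] = (-9) + (15) = 6
  (A+B)[0][2] = (-2) + (-9) = -11
  (A+B)[1][0] = (-1) + (-13) = -14
  (A+B)[1][1] = (8) + (5) = 13
  (A+B)[1][2] = (-6) + (-4) = -10
  (A+B)[2][0] = (-10) + (-10) = -20
  (A+B)[2][1] = (12) + (6) = 18
  (A+B)[2][2] = (2) + (-5) = -3
A + B =
[        6         6       -11 ]
[      -14        13       -10 ]
[      -20        18        -3 ]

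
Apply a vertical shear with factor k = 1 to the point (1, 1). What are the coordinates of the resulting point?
(1, 2)

Shear matrix for vertical shear with factor k = 1:
[[1, 0], [1, 1]]
Result: (1, 1) → (1, 2)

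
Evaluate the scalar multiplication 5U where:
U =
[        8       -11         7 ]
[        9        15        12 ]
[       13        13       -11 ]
5U =
[       40       -55        35 ]
[       45        75        60 ]
[       65        65       -55 ]

Scalar multiplication is elementwise: (5U)[i][j] = 5 * U[i][j].
  (5U)[0][0] = 5 * (8) = 40
  (5U)[0][1] = 5 * (-11) = -55
  (5U)[0][2] = 5 * (7) = 35
  (5U)[1][0] = 5 * (9) = 45
  (5U)[1][1] = 5 * (15) = 75
  (5U)[1][2] = 5 * (12) = 60
  (5U)[2][0] = 5 * (13) = 65
  (5U)[2][1] = 5 * (13) = 65
  (5U)[2][2] = 5 * (-11) = -55
5U =
[       40       -55        35 ]
[       45        75        60 ]
[       65        65       -55 ]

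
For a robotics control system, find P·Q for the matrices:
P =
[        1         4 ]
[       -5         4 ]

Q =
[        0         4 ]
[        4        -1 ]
PQ =
[       16         0 ]
[       16       -24 ]

Matrix multiplication: (PQ)[i][j] = sum over k of P[i][k] * Q[k][j].
  (PQ)[0][0] = (1)*(0) + (4)*(4) = 16
  (PQ)[0][1] = (1)*(4) + (4)*(-1) = 0
  (PQ)[1][0] = (-5)*(0) + (4)*(4) = 16
  (PQ)[1][1] = (-5)*(4) + (4)*(-1) = -24
PQ =
[       16         0 ]
[       16       -24 ]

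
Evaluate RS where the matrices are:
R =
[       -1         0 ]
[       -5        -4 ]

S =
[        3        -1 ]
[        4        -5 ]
RS =
[       -3         1 ]
[      -31        25 ]

Matrix multiplication: (RS)[i][j] = sum over k of R[i][k] * S[k][j].
  (RS)[0][0] = (-1)*(3) + (0)*(4) = -3
  (RS)[0][1] = (-1)*(-1) + (0)*(-5) = 1
  (RS)[1][0] = (-5)*(3) + (-4)*(4) = -31
  (RS)[1][1] = (-5)*(-1) + (-4)*(-5) = 25
RS =
[       -3         1 ]
[      -31        25 ]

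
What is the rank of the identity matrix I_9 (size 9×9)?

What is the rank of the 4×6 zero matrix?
rank(I_9) = 9, rank(0) = 0

The identity I_9 has 9 columns that are the standard basis vectors e_1, …, e_9. These are linearly independent, so all 9 columns are pivots and rank(I_9) = 9.
The 4×6 zero matrix has every entry zero, so every row is the zero row and there are no pivots; rank(0) = 0.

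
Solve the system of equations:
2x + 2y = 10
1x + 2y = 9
x = 1, y = 4

Use elimination (row reduction):
Equation 1: 2x + 2y = 10.
Equation 2: 1x + 2y = 9.
Multiply Eq1 by 1 and Eq2 by 2: 2x + 2y = 10;  2x + 4y = 18.
Subtract: (2)y = 8, so y = 4.
Back-substitute into Eq1: 2x + 2*(4) = 10, so x = 1.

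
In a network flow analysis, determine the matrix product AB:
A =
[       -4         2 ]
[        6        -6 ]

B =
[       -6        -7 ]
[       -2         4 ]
AB =
[       20        36 ]
[      -24       -66 ]

Matrix multiplication: (AB)[i][j] = sum over k of A[i][k] * B[k][j].
  (AB)[0][0] = (-4)*(-6) + (2)*(-2) = 20
  (AB)[0][1] = (-4)*(-7) + (2)*(4) = 36
  (AB)[1][0] = (6)*(-6) + (-6)*(-2) = -24
  (AB)[1][1] = (6)*(-7) + (-6)*(4) = -66
AB =
[       20        36 ]
[      -24       -66 ]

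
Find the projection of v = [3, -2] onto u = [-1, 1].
[5/2, -5/2]

The projection of v onto u is proj_u(v) = ((v·u) / (u·u)) · u.
v·u = (3)*(-1) + (-2)*(1) = -5.
u·u = (-1)*(-1) + (1)*(1) = 2.
coefficient = -5 / 2 = -5/2.
proj_u(v) = -5/2 · [-1, 1] = [5/2, -5/2].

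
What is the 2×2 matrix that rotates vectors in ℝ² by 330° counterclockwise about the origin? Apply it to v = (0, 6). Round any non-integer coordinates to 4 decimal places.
R = [[√3/2, 1/2], [-1/2, √3/2]]; R·v = (3.0000, 5.1962)

A counterclockwise rotation by angle θ in ℝ² has matrix R(θ) = [[cos θ, -sin θ], [sin θ, cos θ]].
For θ = 330°: cos θ = √3/2, sin θ = -1/2.
R(330°) = [[√3/2, 1/2], [-1/2, √3/2]].
R·v = [√3/2·0 + (1/2)·6, -1/2·0 + √3/2·6] = (3.0000, 5.1962).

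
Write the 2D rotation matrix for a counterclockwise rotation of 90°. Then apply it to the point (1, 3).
R = [[0, -1], [1, 0]]; R·(1, 3) = (-3, 1)

Rotation matrix formula: R(θ) = [[cos θ, -sin θ], [sin θ, cos θ]]
For θ = 90°:
cos(90°) = 0
sin(90°) = 1
R = [[0, -1], [1, 0]]
Apply to (1, 3): [0·1 + (-1)·3, 1·1 + 0·3] = (-3, 1)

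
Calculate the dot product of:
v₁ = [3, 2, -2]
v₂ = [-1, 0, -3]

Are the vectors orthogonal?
3, No

The dot product is the sum of products of corresponding components.
v₁·v₂ = (3)*(-1) + (2)*(0) + (-2)*(-3) = -3 + 0 + 6 = 3.
Two vectors are orthogonal iff their dot product is 0; here the dot product is 3, so the vectors are not orthogonal.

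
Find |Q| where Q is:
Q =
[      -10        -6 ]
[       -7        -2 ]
det(Q) = -22

For a 2×2 matrix [[a, b], [c, d]], det = a*d - b*c.
det(Q) = (-10)*(-2) - (-6)*(-7) = 20 - 42 = -22.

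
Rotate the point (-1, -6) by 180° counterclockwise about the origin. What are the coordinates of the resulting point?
(1, 6)

Rotation matrix R(θ) = [[cos θ, -sin θ], [sin θ, cos θ]]; for θ = 180°:
R = [[-1, 0], [0, -1]]
Result: R × [-1, -6]ᵀ = [-1·-1 + (0)·-6, 0·-1 + (-1)·-6]ᵀ = (1, 6)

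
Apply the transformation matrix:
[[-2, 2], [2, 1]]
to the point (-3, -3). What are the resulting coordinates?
(0, -9)

Matrix multiplication:
[[-2, 2], [2, 1]] × [-3, -3]ᵀ
= [-2×-3 + 2×-3, 2×-3 + 1×-3]ᵀ
= [0.0000, -9.0000]ᵀ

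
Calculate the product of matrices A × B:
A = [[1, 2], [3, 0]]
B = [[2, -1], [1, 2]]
[[4, 3], [6, -3]]

Matrix multiplication:
C[0][0] = 1×2 + 2×1 = 4
C[0][1] = 1×-1 + 2×2 = 3
C[1][0] = 3×2 + 0×1 = 6
C[1][1] = 3×-1 + 0×2 = -3
Result: [[4, 3], [6, -3]]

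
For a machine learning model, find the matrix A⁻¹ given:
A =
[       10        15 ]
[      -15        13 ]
det(A) = 355
A⁻¹ =
[   13/355     -3/71 ]
[     3/71      2/71 ]

For a 2×2 matrix A = [[a, b], [c, d]] with det(A) ≠ 0, A⁻¹ = (1/det(A)) * [[d, -b], [-c, a]].
det(A) = (10)*(13) - (15)*(-15) = 130 + 225 = 355.
A⁻¹ = (1/355) * [[13, -15], [15, 10]].
Dividing each entry by 355 and reducing:
A⁻¹ =
[   13/355     -3/71 ]
[     3/71      2/71 ]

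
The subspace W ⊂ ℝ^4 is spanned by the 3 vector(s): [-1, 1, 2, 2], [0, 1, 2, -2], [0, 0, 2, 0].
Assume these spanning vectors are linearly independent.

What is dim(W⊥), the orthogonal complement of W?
dim(W⊥) = 1

For any subspace W of ℝ^n, dim(W) + dim(W⊥) = n (the whole-space dimension).
Here the given 3 vectors are linearly independent, so dim(W) = 3.
Thus dim(W⊥) = n - dim(W) = 4 - 3 = 1.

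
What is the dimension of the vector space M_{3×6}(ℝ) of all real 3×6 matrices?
Dimension = 18

A real 3×6 matrix is determined by its 3·6 = 18 independent entries.
A standard basis is {E_ij : 1 ≤ i ≤ 3, 1 ≤ j ≤ 6}, where E_ij has a 1 in position (i, j) and 0 elsewhere — there are 18 such matrices, and they are linearly independent and span M_{3×6}(ℝ).
Therefore dim(M_{3×6}(ℝ)) = 18.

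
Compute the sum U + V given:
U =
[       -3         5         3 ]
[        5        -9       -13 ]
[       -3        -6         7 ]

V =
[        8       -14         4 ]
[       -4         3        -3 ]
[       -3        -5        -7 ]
U + V =
[        5        -9         7 ]
[        1        -6       -16 ]
[       -6       -11         0 ]

Matrix addition is elementwise: (U+V)[i][j] = U[i][j] + V[i][j].
  (U+V)[0][0] = (-3) + (8) = 5
  (U+V)[0][1] = (5) + (-14) = -9
  (U+V)[0][2] = (3) + (4) = 7
  (U+V)[1][0] = (5) + (-4) = 1
  (U+V)[1][1] = (-9) + (3) = -6
  (U+V)[1][2] = (-13) + (-3) = -16
  (U+V)[2][0] = (-3) + (-3) = -6
  (U+V)[2][1] = (-6) + (-5) = -11
  (U+V)[2][2] = (7) + (-7) = 0
U + V =
[        5        -9         7 ]
[        1        -6       -16 ]
[       -6       -11         0 ]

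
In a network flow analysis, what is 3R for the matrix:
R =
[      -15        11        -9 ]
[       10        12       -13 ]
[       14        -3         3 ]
3R =
[      -45        33       -27 ]
[       30        36       -39 ]
[       42        -9         9 ]

Scalar multiplication is elementwise: (3R)[i][j] = 3 * R[i][j].
  (3R)[0][0] = 3 * (-15) = -45
  (3R)[0][1] = 3 * (11) = 33
  (3R)[0][2] = 3 * (-9) = -27
  (3R)[1][0] = 3 * (10) = 30
  (3R)[1][1] = 3 * (12) = 36
  (3R)[1][2] = 3 * (-13) = -39
  (3R)[2][0] = 3 * (14) = 42
  (3R)[2][1] = 3 * (-3) = -9
  (3R)[2][2] = 3 * (3) = 9
3R =
[      -45        33       -27 ]
[       30        36       -39 ]
[       42        -9         9 ]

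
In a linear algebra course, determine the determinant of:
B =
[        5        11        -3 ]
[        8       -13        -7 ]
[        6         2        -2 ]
det(B) = -368

Expand along row 0 (cofactor expansion): det(B) = a*(e*i - f*h) - b*(d*i - f*g) + c*(d*h - e*g), where the 3×3 is [[a, b, c], [d, e, f], [g, h, i]].
Minor M_00 = (-13)*(-2) - (-7)*(2) = 26 + 14 = 40.
Minor M_01 = (8)*(-2) - (-7)*(6) = -16 + 42 = 26.
Minor M_02 = (8)*(2) - (-13)*(6) = 16 + 78 = 94.
det(B) = (5)*(40) - (11)*(26) + (-3)*(94) = 200 - 286 - 282 = -368.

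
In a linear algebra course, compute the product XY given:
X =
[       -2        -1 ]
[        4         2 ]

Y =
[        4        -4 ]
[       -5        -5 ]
XY =
[       -3        13 ]
[        6       -26 ]

Matrix multiplication: (XY)[i][j] = sum over k of X[i][k] * Y[k][j].
  (XY)[0][0] = (-2)*(4) + (-1)*(-5) = -3
  (XY)[0][1] = (-2)*(-4) + (-1)*(-5) = 13
  (XY)[1][0] = (4)*(4) + (2)*(-5) = 6
  (XY)[1][1] = (4)*(-4) + (2)*(-5) = -26
XY =
[       -3        13 ]
[        6       -26 ]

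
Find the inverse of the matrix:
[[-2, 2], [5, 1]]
[[-1/12, 1/6], [5/12, 1/6]]

For [[a,b],[c,d]], inverse = (1/det)·[[d,-b],[-c,a]]
det = -2·1 - 2·5 = -12
Inverse = (1/-12)·[[1, -2], [-5, -2]]
        = [[-1/12, 1/6], [5/12, 1/6]]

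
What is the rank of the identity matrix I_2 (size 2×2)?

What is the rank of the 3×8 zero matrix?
rank(I_2) = 2, rank(0) = 0

The identity I_2 has 2 columns that are the standard basis vectors e_1, …, e_2. These are linearly independent, so all 2 columns are pivots and rank(I_2) = 2.
The 3×8 zero matrix has every entry zero, so every row is the zero row and there are no pivots; rank(0) = 0.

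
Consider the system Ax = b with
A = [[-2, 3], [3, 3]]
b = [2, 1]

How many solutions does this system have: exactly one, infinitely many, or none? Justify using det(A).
Exactly one solution

Compute det(A) = (-2)*(3) - (3)*(3) = -15.
Because det(A) ≠ 0, A is invertible and Ax = b has a unique solution for every b (here x = A⁻¹ b).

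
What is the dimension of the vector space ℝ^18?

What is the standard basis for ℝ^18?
Dimension = 18; standard basis = {e_1, e_2, e_3, …, e_18}

ℝ^18 is the space of 18-tuples of real numbers; its dimension is 18.
The standard basis consists of 18 vectors: e_1, e_2, e_3, …, e_18, where e_i is the vector with 1 in position i and 0 elsewhere.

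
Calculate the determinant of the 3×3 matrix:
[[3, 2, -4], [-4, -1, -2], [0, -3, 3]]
-51

Expansion along first row:
det = 3·det([[-1,-2],[-3,3]]) - 2·det([[-4,-2],[0,3]]) + -4·det([[-4,-1],[0,-3]])
    = 3·(-1·3 - -2·-3) - 2·(-4·3 - -2·0) + -4·(-4·-3 - -1·0)
    = 3·-9 - 2·-12 + -4·12
    = -27 + 24 + -48 = -51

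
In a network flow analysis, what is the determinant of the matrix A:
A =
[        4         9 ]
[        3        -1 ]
det(A) = -31

For a 2×2 matrix [[a, b], [c, d]], det = a*d - b*c.
det(A) = (4)*(-1) - (9)*(3) = -4 - 27 = -31.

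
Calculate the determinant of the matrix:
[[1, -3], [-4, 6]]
-6

For a 2×2 matrix [[a, b], [c, d]], det = ad - bc
det = (1)(6) - (-3)(-4) = 6 - 12 = -6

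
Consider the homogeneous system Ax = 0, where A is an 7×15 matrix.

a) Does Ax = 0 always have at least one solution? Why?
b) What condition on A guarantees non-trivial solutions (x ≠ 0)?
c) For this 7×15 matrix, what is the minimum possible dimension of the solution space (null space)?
a) Yes, x = 0 is always a solution. b) When A has linearly dependent columns (rank < n). c) Minimum nullity = 8.

a) x = 0 satisfies A·0 = 0, so the zero vector is always a solution.
b) Non-trivial solutions exist iff the columns of A are linearly dependent, equivalently rank(A) < n (the number of columns).
c) By rank-nullity, rank(A) + nullity(A) = n = 15. Since A has only 7 rows, rank(A) ≤ 7, so nullity(A) ≥ 15 - 7 = 8.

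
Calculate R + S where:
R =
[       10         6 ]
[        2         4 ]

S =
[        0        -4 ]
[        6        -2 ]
R + S =
[       10         2 ]
[        8         2 ]

Matrix addition is elementwise: (R+S)[i][j] = R[i][j] + S[i][j].
  (R+S)[0][0] = (10) + (0) = 10
  (R+S)[0][1] = (6) + (-4) = 2
  (R+S)[1][0] = (2) + (6) = 8
  (R+S)[1][1] = (4) + (-2) = 2
R + S =
[       10         2 ]
[        8         2 ]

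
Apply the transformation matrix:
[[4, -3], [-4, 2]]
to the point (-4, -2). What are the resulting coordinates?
(-10, 12)

Matrix multiplication:
[[4, -3], [-4, 2]] × [-4, -2]ᵀ
= [4×-4 + -3×-2, -4×-4 + 2×-2]ᵀ
= [-10.0000, 12.0000]ᵀ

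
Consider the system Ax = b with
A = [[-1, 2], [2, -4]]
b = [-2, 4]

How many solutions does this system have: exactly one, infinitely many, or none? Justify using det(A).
Infinitely many solutions

det(A) = (-1)*(-4) - (2)*(2) = 0, so A is singular (column 2 is -2 times column 1).
b = [-2, 4] = 2 * column 1 of A, so b lies in the column space of A.
A singular matrix whose right-hand side is in its column space gives a 1-parameter family of solutions — infinitely many.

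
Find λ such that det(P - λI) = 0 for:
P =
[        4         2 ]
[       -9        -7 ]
λ = -5, 2

Solve det(P - λI) = 0. For a 2×2 matrix the characteristic equation is λ² - (trace)λ + det = 0.
trace(P) = a + d = 4 - 7 = -3.
det(P) = a*d - b*c = (4)*(-7) - (2)*(-9) = -28 + 18 = -10.
Characteristic equation: λ² - (-3)λ + (-10) = 0.
Discriminant = (-3)² - 4*(-10) = 9 + 40 = 49.
λ = (-3 ± √49) / 2 = (-3 ± 7) / 2 = -5, 2.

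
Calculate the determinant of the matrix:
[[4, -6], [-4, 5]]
-4

For a 2×2 matrix [[a, b], [c, d]], det = ad - bc
det = (4)(5) - (-6)(-4) = 20 - 24 = -4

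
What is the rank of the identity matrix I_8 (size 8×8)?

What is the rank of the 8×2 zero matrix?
rank(I_8) = 8, rank(0) = 0

The identity I_8 has 8 columns that are the standard basis vectors e_1, …, e_8. These are linearly independent, so all 8 columns are pivots and rank(I_8) = 8.
The 8×2 zero matrix has every entry zero, so every row is the zero row and there are no pivots; rank(0) = 0.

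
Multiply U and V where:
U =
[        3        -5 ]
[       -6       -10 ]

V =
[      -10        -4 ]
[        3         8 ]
UV =
[      -45       -52 ]
[       30       -56 ]

Matrix multiplication: (UV)[i][j] = sum over k of U[i][k] * V[k][j].
  (UV)[0][0] = (3)*(-10) + (-5)*(3) = -45
  (UV)[0][1] = (3)*(-4) + (-5)*(8) = -52
  (UV)[1][0] = (-6)*(-10) + (-10)*(3) = 30
  (UV)[1][1] = (-6)*(-4) + (-10)*(8) = -56
UV =
[      -45       -52 ]
[       30       -56 ]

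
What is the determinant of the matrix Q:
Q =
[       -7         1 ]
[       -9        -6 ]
det(Q) = 51

For a 2×2 matrix [[a, b], [c, d]], det = a*d - b*c.
det(Q) = (-7)*(-6) - (1)*(-9) = 42 + 9 = 51.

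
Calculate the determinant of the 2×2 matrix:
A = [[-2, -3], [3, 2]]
5

For A = [[a, b], [c, d]], det(A) = a*d - b*c.
det(A) = (-2)*(2) - (-3)*(3) = -4 - -9 = 5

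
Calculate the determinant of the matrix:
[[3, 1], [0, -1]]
-3

For a 2×2 matrix [[a, b], [c, d]], det = ad - bc
det = (3)(-1) - (1)(0) = -3 - 0 = -3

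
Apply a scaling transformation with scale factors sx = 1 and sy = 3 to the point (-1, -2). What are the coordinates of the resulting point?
(-1, -6)

Scaling matrix:
[[1, 0], [0, 3]]
Result: (-1 × 1, -2 × 3) = (-1, -6)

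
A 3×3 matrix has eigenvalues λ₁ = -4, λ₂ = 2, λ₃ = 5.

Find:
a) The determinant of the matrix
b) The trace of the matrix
det = -40, trace = 3

Two standard eigenvalue identities:
- det(A) equals the product of the eigenvalues (counted with multiplicity).
- trace(A) equals the sum of the eigenvalues.
det(A) = (-4)*(2)*(5) = -40.
trace(A) = -4 + 2 + 5 = 3.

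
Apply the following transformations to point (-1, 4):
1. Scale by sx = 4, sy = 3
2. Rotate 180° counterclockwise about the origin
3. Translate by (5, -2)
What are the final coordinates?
(9, -14)

Step 1: Scale → (-4, 12)
Step 2: Rotate 180° → (4, -12)
Step 3: Translate → (9, -14)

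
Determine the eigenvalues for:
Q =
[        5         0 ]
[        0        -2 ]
λ = -2, 5

Solve det(Q - λI) = 0. For a 2×2 matrix the characteristic equation is λ² - (trace)λ + det = 0.
trace(Q) = a + d = 5 - 2 = 3.
det(Q) = a*d - b*c = (5)*(-2) - (0)*(0) = -10 - 0 = -10.
Characteristic equation: λ² - (3)λ + (-10) = 0.
Discriminant = (3)² - 4*(-10) = 9 + 40 = 49.
λ = (3 ± √49) / 2 = (3 ± 7) / 2 = -2, 5.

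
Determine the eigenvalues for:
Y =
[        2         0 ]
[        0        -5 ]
λ = -5, 2

Solve det(Y - λI) = 0. For a 2×2 matrix the characteristic equation is λ² - (trace)λ + det = 0.
trace(Y) = a + d = 2 - 5 = -3.
det(Y) = a*d - b*c = (2)*(-5) - (0)*(0) = -10 - 0 = -10.
Characteristic equation: λ² - (-3)λ + (-10) = 0.
Discriminant = (-3)² - 4*(-10) = 9 + 40 = 49.
λ = (-3 ± √49) / 2 = (-3 ± 7) / 2 = -5, 2.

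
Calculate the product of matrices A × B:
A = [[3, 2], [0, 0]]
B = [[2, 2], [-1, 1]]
[[4, 8], [0, 0]]

Matrix multiplication:
C[0][0] = 3×2 + 2×-1 = 4
C[0][1] = 3×2 + 2×1 = 8
C[1][0] = 0×2 + 0×-1 = 0
C[1][1] = 0×2 + 0×1 = 0
Result: [[4, 8], [0, 0]]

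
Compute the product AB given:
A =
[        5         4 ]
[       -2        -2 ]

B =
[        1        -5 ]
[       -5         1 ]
AB =
[      -15       -21 ]
[        8         8 ]

Matrix multiplication: (AB)[i][j] = sum over k of A[i][k] * B[k][j].
  (AB)[0][0] = (5)*(1) + (4)*(-5) = -15
  (AB)[0][1] = (5)*(-5) + (4)*(1) = -21
  (AB)[1][0] = (-2)*(1) + (-2)*(-5) = 8
  (AB)[1][1] = (-2)*(-5) + (-2)*(1) = 8
AB =
[      -15       -21 ]
[        8         8 ]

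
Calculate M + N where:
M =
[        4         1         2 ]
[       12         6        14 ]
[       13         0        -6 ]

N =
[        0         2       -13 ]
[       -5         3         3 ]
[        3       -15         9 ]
M + N =
[        4         3       -11 ]
[        7         9        17 ]
[       16       -15         3 ]

Matrix addition is elementwise: (M+N)[i][j] = M[i][j] + N[i][j].
  (M+N)[0][0] = (4) + (0) = 4
  (M+N)[0][1] = (1) + (2) = 3
  (M+N)[0][2] = (2) + (-13) = -11
  (M+N)[1][0] = (12) + (-5) = 7
  (M+N)[1][1] = (6) + (3) = 9
  (M+N)[1][2] = (14) + (3) = 17
  (M+N)[2][0] = (13) + (3) = 16
  (M+N)[2][1] = (0) + (-15) = -15
  (M+N)[2][2] = (-6) + (9) = 3
M + N =
[        4         3       -11 ]
[        7         9        17 ]
[       16       -15         3 ]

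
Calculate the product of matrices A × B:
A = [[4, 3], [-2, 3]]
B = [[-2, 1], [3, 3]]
[[1, 13], [13, 7]]

Matrix multiplication:
C[0][0] = 4×-2 + 3×3 = 1
C[0][1] = 4×1 + 3×3 = 13
C[1][0] = -2×-2 + 3×3 = 13
C[1][1] = -2×1 + 3×3 = 7
Result: [[1, 13], [13, 7]]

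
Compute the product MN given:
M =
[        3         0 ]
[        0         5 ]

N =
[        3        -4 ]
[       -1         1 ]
MN =
[        9       -12 ]
[       -5         5 ]

Matrix multiplication: (MN)[i][j] = sum over k of M[i][k] * N[k][j].
  (MN)[0][0] = (3)*(3) + (0)*(-1) = 9
  (MN)[0][1] = (3)*(-4) + (0)*(1) = -12
  (MN)[1][0] = (0)*(3) + (5)*(-1) = -5
  (MN)[1][1] = (0)*(-4) + (5)*(1) = 5
MN =
[        9       -12 ]
[       -5         5 ]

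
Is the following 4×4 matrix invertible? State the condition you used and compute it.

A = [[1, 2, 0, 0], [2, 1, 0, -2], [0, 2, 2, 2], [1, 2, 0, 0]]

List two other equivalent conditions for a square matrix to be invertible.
No, not invertible; det(A) = 0 (two rows are equal, so the rows are linearly dependent). Equivalent conditions (failing for this A): rank(A) < 4; Ax = 0 has non-trivial solutions; 0 is an eigenvalue; the columns are linearly dependent.

To check invertibility, compute det(A).
In this matrix, row 0 and the last row are identical, so one row is a scalar multiple of another and the rows are linearly dependent.
A matrix with linearly dependent rows has det = 0 and is not invertible.
Equivalent failed conditions:
- rank(A) < 4.
- Ax = 0 has non-trivial solutions.
- 0 is an eigenvalue.
- The columns are linearly dependent.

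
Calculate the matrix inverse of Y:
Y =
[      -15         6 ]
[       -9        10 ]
det(Y) = -96
Y⁻¹ =
[    -5/48      1/16 ]
[    -3/32      5/32 ]

For a 2×2 matrix Y = [[a, b], [c, d]] with det(Y) ≠ 0, Y⁻¹ = (1/det(Y)) * [[d, -b], [-c, a]].
det(Y) = (-15)*(10) - (6)*(-9) = -150 + 54 = -96.
Y⁻¹ = (1/-96) * [[10, -6], [9, -15]].
Dividing each entry by -96 and reducing:
Y⁻¹ =
[    -5/48      1/16 ]
[    -3/32      5/32 ]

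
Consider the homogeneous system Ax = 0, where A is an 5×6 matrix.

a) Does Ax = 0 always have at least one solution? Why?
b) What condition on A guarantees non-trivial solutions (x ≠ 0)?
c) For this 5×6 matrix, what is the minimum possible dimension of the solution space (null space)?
a) Yes, x = 0 is always a solution. b) When A has linearly dependent columns (rank < n). c) Minimum nullity = 1.

a) x = 0 satisfies A·0 = 0, so the zero vector is always a solution.
b) Non-trivial solutions exist iff the columns of A are linearly dependent, equivalently rank(A) < n (the number of columns).
c) By rank-nullity, rank(A) + nullity(A) = n = 6. Since A has only 5 rows, rank(A) ≤ 5, so nullity(A) ≥ 6 - 5 = 1.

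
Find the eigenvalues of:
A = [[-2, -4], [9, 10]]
λ = 4, 4

Solve det(A - λI) = 0. For a 2×2 matrix this is λ² - (trace)λ + det = 0.
trace(A) = -2 + 10 = 8.
det(A) = (-2)*(10) - (-4)*(9) = -20 + 36 = 16.
Characteristic equation: λ² - (8)λ + (16) = 0.
Discriminant: (8)² - 4*(16) = 64 - 64 = 0.
Roots: λ = (8 ± √0) / 2 = 4, 4.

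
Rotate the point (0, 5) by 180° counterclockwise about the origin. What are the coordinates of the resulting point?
(0, -5)

Rotation matrix R(θ) = [[cos θ, -sin θ], [sin θ, cos θ]]; for θ = 180°:
R = [[-1, 0], [0, -1]]
Result: R × [0, 5]ᵀ = [-1·0 + (0)·5, 0·0 + (-1)·5]ᵀ = (0, -5)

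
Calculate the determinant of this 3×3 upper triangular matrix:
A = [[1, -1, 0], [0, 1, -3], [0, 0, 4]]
4

The determinant of a triangular matrix is the product of its diagonal entries (the off-diagonal entries above the diagonal do not affect it).
det(A) = (1) * (1) * (4) = 4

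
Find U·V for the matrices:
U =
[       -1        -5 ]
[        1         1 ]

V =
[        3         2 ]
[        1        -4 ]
UV =
[       -8        18 ]
[        4        -2 ]

Matrix multiplication: (UV)[i][j] = sum over k of U[i][k] * V[k][j].
  (UV)[0][0] = (-1)*(3) + (-5)*(1) = -8
  (UV)[0][1] = (-1)*(2) + (-5)*(-4) = 18
  (UV)[1][0] = (1)*(3) + (1)*(1) = 4
  (UV)[1][1] = (1)*(2) + (1)*(-4) = -2
UV =
[       -8        18 ]
[        4        -2 ]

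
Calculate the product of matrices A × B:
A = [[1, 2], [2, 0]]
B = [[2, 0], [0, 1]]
[[2, 2], [4, 0]]

Matrix multiplication:
C[0][0] = 1×2 + 2×0 = 2
C[0][1] = 1×0 + 2×1 = 2
C[1][0] = 2×2 + 0×0 = 4
C[1][1] = 2×0 + 0×1 = 0
Result: [[2, 2], [4, 0]]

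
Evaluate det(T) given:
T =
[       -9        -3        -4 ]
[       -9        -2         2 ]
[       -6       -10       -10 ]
det(T) = -366

Expand along row 0 (cofactor expansion): det(T) = a*(e*i - f*h) - b*(d*i - f*g) + c*(d*h - e*g), where the 3×3 is [[a, b, c], [d, e, f], [g, h, i]].
Minor M_00 = (-2)*(-10) - (2)*(-10) = 20 + 20 = 40.
Minor M_01 = (-9)*(-10) - (2)*(-6) = 90 + 12 = 102.
Minor M_02 = (-9)*(-10) - (-2)*(-6) = 90 - 12 = 78.
det(T) = (-9)*(40) - (-3)*(102) + (-4)*(78) = -360 + 306 - 312 = -366.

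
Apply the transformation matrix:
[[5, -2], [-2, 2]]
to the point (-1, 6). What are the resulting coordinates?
(-17, 14)

Matrix multiplication:
[[5, -2], [-2, 2]] × [-1, 6]ᵀ
= [5×-1 + -2×6, -2×-1 + 2×6]ᵀ
= [-17.0000, 14.0000]ᵀ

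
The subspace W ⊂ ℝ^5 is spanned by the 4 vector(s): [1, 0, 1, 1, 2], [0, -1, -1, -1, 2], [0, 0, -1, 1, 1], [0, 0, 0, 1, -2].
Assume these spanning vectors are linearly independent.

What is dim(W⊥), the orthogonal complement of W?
dim(W⊥) = 1

For any subspace W of ℝ^n, dim(W) + dim(W⊥) = n (the whole-space dimension).
Here the given 4 vectors are linearly independent, so dim(W) = 4.
Thus dim(W⊥) = n - dim(W) = 5 - 4 = 1.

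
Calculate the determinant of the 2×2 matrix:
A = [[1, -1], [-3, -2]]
-5

For A = [[a, b], [c, d]], det(A) = a*d - b*c.
det(A) = (1)*(-2) - (-1)*(-3) = -2 - 3 = -5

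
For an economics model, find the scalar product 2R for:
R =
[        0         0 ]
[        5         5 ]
2R =
[        0         0 ]
[       10        10 ]

Scalar multiplication is elementwise: (2R)[i][j] = 2 * R[i][j].
  (2R)[0][0] = 2 * (0) = 0
  (2R)[0][1] = 2 * (0) = 0
  (2R)[1][0] = 2 * (5) = 10
  (2R)[1][1] = 2 * (5) = 10
2R =
[        0         0 ]
[       10        10 ]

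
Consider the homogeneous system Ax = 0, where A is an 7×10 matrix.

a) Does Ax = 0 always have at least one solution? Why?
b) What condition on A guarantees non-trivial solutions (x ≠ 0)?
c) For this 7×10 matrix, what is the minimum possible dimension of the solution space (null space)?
a) Yes, x = 0 is always a solution. b) When A has linearly dependent columns (rank < n). c) Minimum nullity = 3.

a) x = 0 satisfies A·0 = 0, so the zero vector is always a solution.
b) Non-trivial solutions exist iff the columns of A are linearly dependent, equivalently rank(A) < n (the number of columns).
c) By rank-nullity, rank(A) + nullity(A) = n = 10. Since A has only 7 rows, rank(A) ≤ 7, so nullity(A) ≥ 10 - 7 = 3.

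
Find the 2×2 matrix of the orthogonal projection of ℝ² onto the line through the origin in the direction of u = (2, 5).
[[4/29, 10/29], [10/29, 25/29]]

The orthogonal projection onto the line spanned by a nonzero vector u = (a, b) has matrix P = (u uᵀ) / (uᵀ u) = (1/(a² + b²)) · [[a², ab], [ab, b²]].
Here u = (2, 5), so a² + b² = 4 + 25 = 29.
P = (1/29) · [[4, 10], [10, 25]] = [[4/29, 10/29], [10/29, 25/29]].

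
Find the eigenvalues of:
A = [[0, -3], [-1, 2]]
λ = -1, 3

Solve det(A - λI) = 0. For a 2×2 matrix this is λ² - (trace)λ + det = 0.
trace(A) = 0 + 2 = 2.
det(A) = (0)*(2) - (-3)*(-1) = 0 - 3 = -3.
Characteristic equation: λ² - (2)λ + (-3) = 0.
Discriminant: (2)² - 4*(-3) = 4 + 12 = 16.
Roots: λ = (2 ± √16) / 2 = -1, 3.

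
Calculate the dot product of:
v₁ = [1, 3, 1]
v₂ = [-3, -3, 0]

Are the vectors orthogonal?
-12, No

The dot product is the sum of products of corresponding components.
v₁·v₂ = (1)*(-3) + (3)*(-3) + (1)*(0) = -3 - 9 + 0 = -12.
Two vectors are orthogonal iff their dot product is 0; here the dot product is -12, so the vectors are not orthogonal.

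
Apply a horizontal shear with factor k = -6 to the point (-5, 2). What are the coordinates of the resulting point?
(-17, 2)

Shear matrix for horizontal shear with factor k = -6:
[[1, -6], [0, 1]]
Result: (-5, 2) → (-17, 2)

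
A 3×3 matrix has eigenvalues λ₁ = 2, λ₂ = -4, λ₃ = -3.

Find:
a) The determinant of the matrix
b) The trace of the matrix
det = 24, trace = -5

Two standard eigenvalue identities:
- det(A) equals the product of the eigenvalues (counted with multiplicity).
- trace(A) equals the sum of the eigenvalues.
det(A) = (2)*(-4)*(-3) = 24.
trace(A) = 2 - 4 - 3 = -5.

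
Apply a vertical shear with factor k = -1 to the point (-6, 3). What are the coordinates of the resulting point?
(-6, 9)

Shear matrix for vertical shear with factor k = -1:
[[1, 0], [-1, 1]]
Result: (-6, 3) → (-6, 9)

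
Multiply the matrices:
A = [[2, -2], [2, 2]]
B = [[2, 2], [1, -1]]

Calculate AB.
[[2, 6], [6, 2]]

Each entry (i,j) of AB = sum over k of A[i][k]*B[k][j].
(AB)[0][0] = (2)*(2) + (-2)*(1) = 2
(AB)[0][1] = (2)*(2) + (-2)*(-1) = 6
(AB)[1][0] = (2)*(2) + (2)*(1) = 6
(AB)[1][1] = (2)*(2) + (2)*(-1) = 2
AB = [[2, 6], [6, 2]]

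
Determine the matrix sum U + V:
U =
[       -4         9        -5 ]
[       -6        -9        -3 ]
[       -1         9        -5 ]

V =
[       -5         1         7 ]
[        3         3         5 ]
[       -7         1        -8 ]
U + V =
[       -9        10         2 ]
[       -3        -6         2 ]
[       -8        10       -13 ]

Matrix addition is elementwise: (U+V)[i][j] = U[i][j] + V[i][j].
  (U+V)[0][0] = (-4) + (-5) = -9
  (U+V)[0][1] = (9) + (1) = 10
  (U+V)[0][2] = (-5) + (7) = 2
  (U+V)[1][0] = (-6) + (3) = -3
  (U+V)[1][1] = (-9) + (3) = -6
  (U+V)[1][2] = (-3) + (5) = 2
  (U+V)[2][0] = (-1) + (-7) = -8
  (U+V)[2][1] = (9) + (1) = 10
  (U+V)[2][2] = (-5) + (-8) = -13
U + V =
[       -9        10         2 ]
[       -3        -6         2 ]
[       -8        10       -13 ]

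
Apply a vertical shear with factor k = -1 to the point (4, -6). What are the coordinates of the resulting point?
(4, -10)

Shear matrix for vertical shear with factor k = -1:
[[1, 0], [-1, 1]]
Result: (4, -6) → (4, -10)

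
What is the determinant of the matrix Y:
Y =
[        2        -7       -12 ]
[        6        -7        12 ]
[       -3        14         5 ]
det(Y) = -700

Expand along row 0 (cofactor expansion): det(Y) = a*(e*i - f*h) - b*(d*i - f*g) + c*(d*h - e*g), where the 3×3 is [[a, b, c], [d, e, f], [g, h, i]].
Minor M_00 = (-7)*(5) - (12)*(14) = -35 - 168 = -203.
Minor M_01 = (6)*(5) - (12)*(-3) = 30 + 36 = 66.
Minor M_02 = (6)*(14) - (-7)*(-3) = 84 - 21 = 63.
det(Y) = (2)*(-203) - (-7)*(66) + (-12)*(63) = -406 + 462 - 756 = -700.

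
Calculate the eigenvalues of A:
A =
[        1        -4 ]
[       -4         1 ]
λ = -3, 5

Solve det(A - λI) = 0. For a 2×2 matrix the characteristic equation is λ² - (trace)λ + det = 0.
trace(A) = a + d = 1 + 1 = 2.
det(A) = a*d - b*c = (1)*(1) - (-4)*(-4) = 1 - 16 = -15.
Characteristic equation: λ² - (2)λ + (-15) = 0.
Discriminant = (2)² - 4*(-15) = 4 + 60 = 64.
λ = (2 ± √64) / 2 = (2 ± 8) / 2 = -3, 5.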